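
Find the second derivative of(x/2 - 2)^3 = 3*x/4 - 3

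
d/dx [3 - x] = -1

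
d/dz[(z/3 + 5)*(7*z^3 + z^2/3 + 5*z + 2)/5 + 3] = 28*z^3/15 + 316*z^2/15 + 4*z/3 + 77/15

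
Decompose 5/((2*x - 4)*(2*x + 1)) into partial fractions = -1/(2*x + 1) + 1/(2*(x - 2))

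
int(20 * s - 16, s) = 10*s^2 - 16*s + C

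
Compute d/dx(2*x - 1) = 2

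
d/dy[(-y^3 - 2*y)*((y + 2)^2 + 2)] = -5*y^4 - 16*y^3 - 24*y^2 - 16*y - 12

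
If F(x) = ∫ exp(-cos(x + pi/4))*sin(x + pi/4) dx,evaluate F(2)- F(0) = -exp(-sqrt(2)/2) + exp(-cos(pi/4 + 2))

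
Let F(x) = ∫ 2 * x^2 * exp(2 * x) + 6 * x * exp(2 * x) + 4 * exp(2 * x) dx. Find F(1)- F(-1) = 4*exp(2)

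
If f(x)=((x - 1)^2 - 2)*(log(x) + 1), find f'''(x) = (2*x^2 + 2*x - 2)/x^3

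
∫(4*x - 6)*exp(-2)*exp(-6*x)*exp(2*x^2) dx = exp(2*x^2 - 6*x - 2) + C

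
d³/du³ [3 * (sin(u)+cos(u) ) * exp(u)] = -12*exp(u)*sin(u)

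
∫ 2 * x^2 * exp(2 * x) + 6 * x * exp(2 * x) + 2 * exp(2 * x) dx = x*(x + 2)*exp(2*x) + C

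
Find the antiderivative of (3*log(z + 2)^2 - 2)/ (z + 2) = (log(z + 2)^2 - 2)*log(z + 2) + C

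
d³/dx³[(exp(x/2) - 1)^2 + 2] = -exp(x/2)/4 + exp(x)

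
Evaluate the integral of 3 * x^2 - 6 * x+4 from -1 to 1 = 10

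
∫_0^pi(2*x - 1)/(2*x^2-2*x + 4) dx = -log(2)/2 + log(-pi + 2 + pi^2)/2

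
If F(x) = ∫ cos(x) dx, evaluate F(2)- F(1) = -sin(1) + sin(2)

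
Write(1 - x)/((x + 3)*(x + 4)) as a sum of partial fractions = -5/(x + 4) + 4/(x + 3)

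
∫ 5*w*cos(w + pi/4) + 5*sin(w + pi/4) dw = 5*w*sin(w + pi/4) + C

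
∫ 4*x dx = 2*x^2 + C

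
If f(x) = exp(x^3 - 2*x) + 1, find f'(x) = 3*x^2*exp(x^3 - 2*x) - 2*exp(x^3 - 2*x)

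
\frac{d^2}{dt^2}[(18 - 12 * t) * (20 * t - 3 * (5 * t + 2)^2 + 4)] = 5400*t - 1740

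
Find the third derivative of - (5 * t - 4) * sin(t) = 5*t*cos(t) + 15*sin(t) - 4*cos(t)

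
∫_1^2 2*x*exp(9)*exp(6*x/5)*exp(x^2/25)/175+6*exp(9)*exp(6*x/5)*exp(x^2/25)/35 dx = -exp(256/25)/7 + exp(289/25)/7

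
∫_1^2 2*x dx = 3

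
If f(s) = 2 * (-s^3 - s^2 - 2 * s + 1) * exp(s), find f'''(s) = -2*s^3*exp(s) - 20*s^2*exp(s) - 52*s*exp(s) - 34*exp(s)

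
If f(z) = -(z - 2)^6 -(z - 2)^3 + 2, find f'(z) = -6*z^5 + 60*z^4 - 240*z^3 + 477*z^2 - 468*z + 180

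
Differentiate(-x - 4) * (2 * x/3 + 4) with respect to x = -4*x/3 - 20/3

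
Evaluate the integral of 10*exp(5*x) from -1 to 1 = -2*exp(-5) + 2*exp(5)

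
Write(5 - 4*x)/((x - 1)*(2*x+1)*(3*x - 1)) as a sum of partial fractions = -33/(10*(3*x - 1)) + 28/(15*(2*x + 1)) + 1/(6*(x - 1))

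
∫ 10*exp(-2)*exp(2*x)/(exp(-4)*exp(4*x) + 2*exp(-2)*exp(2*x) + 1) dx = 5*(-exp(2*x) - 2*exp(2))/(exp(2*x) + exp(2)) + C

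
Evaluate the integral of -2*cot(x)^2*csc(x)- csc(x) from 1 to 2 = -cot(1)*csc(1) + cot(2)*csc(2)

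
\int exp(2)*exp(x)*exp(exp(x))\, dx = exp(exp(x) + 2) + C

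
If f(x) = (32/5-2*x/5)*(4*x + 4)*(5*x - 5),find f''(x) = 256 - 48*x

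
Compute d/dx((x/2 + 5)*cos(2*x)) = -x*sin(2*x) - 10*sin(2*x) + cos(2*x)/2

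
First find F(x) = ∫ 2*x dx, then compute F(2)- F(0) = 4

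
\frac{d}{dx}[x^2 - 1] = 2*x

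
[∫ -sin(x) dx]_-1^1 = 0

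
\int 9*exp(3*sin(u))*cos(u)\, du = 3*exp(3*sin(u)) + C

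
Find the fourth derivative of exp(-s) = exp(-s)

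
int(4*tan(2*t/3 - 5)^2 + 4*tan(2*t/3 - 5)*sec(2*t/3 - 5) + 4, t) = 6*tan(2*t/3 - 5) + 6*sec(2*t/3 - 5) + C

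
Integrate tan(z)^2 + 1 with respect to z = tan(z) + C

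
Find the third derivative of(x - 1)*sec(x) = (-x*sin(x)/cos(x) + 6*x*sin(x)/cos(x)^3 + sin(x)/cos(x) - 6*sin(x)/cos(x)^3 - 3 + 6/cos(x)^2)/cos(x)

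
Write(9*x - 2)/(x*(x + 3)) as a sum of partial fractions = 29/(3*(x + 3)) - 2/(3*x)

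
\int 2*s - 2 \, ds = s^2 - 2*s + C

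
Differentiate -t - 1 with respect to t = -1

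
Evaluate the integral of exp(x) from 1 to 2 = -E + exp(2)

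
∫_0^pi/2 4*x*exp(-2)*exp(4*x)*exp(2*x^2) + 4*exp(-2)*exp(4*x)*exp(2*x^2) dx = -exp(-2) + exp(-4 + 2*(1 + pi/2)^2)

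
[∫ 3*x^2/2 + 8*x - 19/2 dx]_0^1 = -5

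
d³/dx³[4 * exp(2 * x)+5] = 32*exp(2*x)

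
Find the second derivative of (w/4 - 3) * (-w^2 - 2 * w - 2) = 5 - 3*w/2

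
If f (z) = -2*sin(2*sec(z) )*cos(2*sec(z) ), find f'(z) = -4*(sin(z - 4/cos(z)) + sin(z + 4/cos(z)))/(cos(2*z) + 1)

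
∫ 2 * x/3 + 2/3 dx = x^2/3 + 2*x/3 + C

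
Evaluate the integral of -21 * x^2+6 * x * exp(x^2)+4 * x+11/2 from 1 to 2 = -75/2 - 3*E + 3*exp(4)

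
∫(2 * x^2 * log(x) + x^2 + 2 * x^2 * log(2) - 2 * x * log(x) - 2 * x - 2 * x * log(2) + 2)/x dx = ((x - 1)^2 + 1)*log(2*x) + C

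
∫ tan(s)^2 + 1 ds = tan(s) + C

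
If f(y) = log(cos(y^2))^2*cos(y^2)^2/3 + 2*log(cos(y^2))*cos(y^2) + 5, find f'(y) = -4*y*(log(cos(y^2))^2*cos(y^2)/3 + log(cos(y^2))*cos(y^2)/3 + log(cos(y^2)) + 1)*sin(y^2)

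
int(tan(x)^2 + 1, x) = tan(x) + C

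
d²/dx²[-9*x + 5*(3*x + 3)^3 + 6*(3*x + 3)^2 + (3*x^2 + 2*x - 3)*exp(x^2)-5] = 12*x^4*exp(x^2) + 8*x^3*exp(x^2) + 18*x^2*exp(x^2) + 12*x*exp(x^2) + 810*x + 918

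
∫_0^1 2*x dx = 1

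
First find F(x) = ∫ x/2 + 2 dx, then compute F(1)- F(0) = 9/4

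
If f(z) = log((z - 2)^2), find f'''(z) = 4/(z^3 - 6*z^2 + 12*z - 8)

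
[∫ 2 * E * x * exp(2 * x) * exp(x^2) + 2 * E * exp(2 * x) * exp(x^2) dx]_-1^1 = -1 + exp(4)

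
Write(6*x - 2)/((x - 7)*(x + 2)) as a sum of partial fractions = 14/(9*(x + 2)) + 40/(9*(x - 7))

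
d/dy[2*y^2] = 4*y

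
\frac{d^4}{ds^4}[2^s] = 2^s*log(2)^4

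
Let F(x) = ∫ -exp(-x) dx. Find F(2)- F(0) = -1 + exp(-2)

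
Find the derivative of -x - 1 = -1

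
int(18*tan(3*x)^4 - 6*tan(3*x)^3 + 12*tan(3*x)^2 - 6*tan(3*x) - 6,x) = (2*tan(3*x)^2 - tan(3*x) - 2)*tan(3*x) + C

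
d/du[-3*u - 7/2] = -3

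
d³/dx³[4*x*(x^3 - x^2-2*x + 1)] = 96*x - 24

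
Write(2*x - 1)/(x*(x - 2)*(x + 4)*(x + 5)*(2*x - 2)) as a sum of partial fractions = -11/(420*(x + 5)) + 3/(80*(x + 4)) - 1/(60*(x - 1)) + 1/(56*(x - 2)) - 1/(80*x)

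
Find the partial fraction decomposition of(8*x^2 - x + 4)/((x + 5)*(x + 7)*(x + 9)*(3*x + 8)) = 132/(133*(3*x + 8)) - 661/(152*(x + 9)) + 31/(4*(x + 7)) - 209/(56*(x + 5))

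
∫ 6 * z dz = 3*z^2 + C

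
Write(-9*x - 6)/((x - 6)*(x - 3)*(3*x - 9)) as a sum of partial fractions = 20/(9*(x - 3)) + 11/(3*(x - 3)^2) - 20/(9*(x - 6))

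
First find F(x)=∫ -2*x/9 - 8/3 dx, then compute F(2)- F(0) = -52/9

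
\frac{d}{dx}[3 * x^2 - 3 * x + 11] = 6*x - 3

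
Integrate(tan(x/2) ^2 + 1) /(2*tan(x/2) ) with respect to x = log(2*tan(x/2)) + C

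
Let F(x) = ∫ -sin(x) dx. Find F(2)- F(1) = -cos(1) + cos(2)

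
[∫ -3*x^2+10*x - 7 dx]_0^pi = -3 + (-1 + pi)^2*(3 - pi)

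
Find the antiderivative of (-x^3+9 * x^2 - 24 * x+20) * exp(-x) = (x - 2)^3*exp(-x) + C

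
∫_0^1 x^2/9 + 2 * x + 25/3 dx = 253/27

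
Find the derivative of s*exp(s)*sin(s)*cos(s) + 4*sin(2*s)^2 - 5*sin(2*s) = s*exp(s)*sin(2*s)/2 + s*exp(s)*cos(2*s) + exp(s)*sin(2*s)/2 + 8*sin(4*s) - 10*cos(2*s)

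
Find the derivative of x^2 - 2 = 2*x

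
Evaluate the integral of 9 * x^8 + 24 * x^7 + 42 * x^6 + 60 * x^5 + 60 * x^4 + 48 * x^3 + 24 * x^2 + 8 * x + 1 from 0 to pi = -2*pi^3 - 2*pi^2 - 2*pi - 1 + (1 + pi + pi^2 + pi^3)^3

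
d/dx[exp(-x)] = -exp(-x)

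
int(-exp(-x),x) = exp(-x) + C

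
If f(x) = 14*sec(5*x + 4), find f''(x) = 700*tan(5*x + 4)^2*sec(5*x + 4) + 350*sec(5*x + 4)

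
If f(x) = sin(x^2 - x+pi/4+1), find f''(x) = -4*x^2*sin(x^2 - x + pi/4 + 1) + 4*x*sin(x^2 - x + pi/4 + 1) - sin(x^2 - x + pi/4 + 1) + 2*cos(x^2 - x + pi/4 + 1)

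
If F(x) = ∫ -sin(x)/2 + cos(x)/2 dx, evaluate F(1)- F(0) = -1/2 + cos(1)/2 + sin(1)/2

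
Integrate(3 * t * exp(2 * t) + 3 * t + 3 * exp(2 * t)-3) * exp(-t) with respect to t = 6*t*sinh(t) + C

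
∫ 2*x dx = x^2 + C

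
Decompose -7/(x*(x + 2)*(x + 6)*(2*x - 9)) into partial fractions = -8/(351*(2*x - 9)) + 1/(72*(x + 6)) - 7/(104*(x + 2)) + 7/(108*x)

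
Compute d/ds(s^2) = 2*s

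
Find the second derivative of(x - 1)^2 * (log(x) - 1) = (2*x^2*log(x) + x^2 - 2*x - 1)/x^2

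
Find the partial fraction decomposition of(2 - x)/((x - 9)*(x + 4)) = -6/(13*(x + 4)) - 7/(13*(x - 9))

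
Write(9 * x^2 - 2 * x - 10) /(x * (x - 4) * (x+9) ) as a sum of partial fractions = 737/(117*(x + 9)) + 63/(26*(x - 4)) + 5/(18*x)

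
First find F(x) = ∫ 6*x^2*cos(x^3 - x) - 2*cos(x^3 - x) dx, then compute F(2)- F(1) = 2*sin(6)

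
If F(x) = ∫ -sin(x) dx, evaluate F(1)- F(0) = -1 + cos(1)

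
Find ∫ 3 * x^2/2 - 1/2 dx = x^3/2 - x/2 + C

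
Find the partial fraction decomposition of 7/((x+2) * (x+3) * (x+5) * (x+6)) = -7/(12*(x + 6)) + 7/(6*(x + 5)) - 7/(6*(x + 3)) + 7/(12*(x + 2))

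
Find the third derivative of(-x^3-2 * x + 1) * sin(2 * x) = 8*x^3*cos(2*x) + 36*x^2*sin(2*x) - 20*x*cos(2*x) + 18*sin(2*x) - 8*cos(2*x)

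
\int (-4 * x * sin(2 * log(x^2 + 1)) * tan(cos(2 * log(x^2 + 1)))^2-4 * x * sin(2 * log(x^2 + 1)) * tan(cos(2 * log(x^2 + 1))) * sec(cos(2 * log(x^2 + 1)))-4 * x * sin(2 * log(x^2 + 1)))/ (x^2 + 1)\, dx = tan(cos(2*log(x^2 + 1))) + sec(cos(2*log(x^2 + 1))) + C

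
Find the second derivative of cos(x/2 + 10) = -cos(x/2 + 10)/4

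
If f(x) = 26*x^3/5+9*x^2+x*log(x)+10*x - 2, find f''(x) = (156*x^2 + 90*x + 5)/(5*x)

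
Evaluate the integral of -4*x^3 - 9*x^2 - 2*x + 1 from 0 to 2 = -42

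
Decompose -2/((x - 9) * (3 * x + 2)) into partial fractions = 6/(29*(3*x + 2)) - 2/(29*(x - 9))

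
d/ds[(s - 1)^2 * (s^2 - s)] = 4*s^3 - 9*s^2 + 6*s - 1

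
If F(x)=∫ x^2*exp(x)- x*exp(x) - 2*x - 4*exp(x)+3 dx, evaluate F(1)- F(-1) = -3*E - 3*exp(-1) + 6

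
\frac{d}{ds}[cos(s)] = -sin(s)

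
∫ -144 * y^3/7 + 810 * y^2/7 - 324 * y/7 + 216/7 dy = -36*y^4/7 + 270*y^3/7 - 162*y^2/7 + 216*y/7 + C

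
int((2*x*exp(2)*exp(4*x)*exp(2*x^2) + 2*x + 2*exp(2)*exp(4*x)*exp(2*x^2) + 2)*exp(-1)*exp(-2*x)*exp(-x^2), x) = 2*sinh((x + 1)^2) + C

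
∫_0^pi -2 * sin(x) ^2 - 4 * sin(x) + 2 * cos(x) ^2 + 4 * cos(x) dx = -8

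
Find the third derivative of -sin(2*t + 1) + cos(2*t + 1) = 8*sin(2*t + 1) + 8*cos(2*t + 1)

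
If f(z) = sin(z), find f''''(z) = sin(z)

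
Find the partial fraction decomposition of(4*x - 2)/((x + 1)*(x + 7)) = 5/(x + 7) - 1/(x + 1)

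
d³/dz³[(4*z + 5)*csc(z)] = (4*z*cos(z)/sin(z) - 24*z*cos(z)/sin(z)^3 - 12 + 5*cos(z)/sin(z) + 24/sin(z)^2 - 30*cos(z)/sin(z)^3)/sin(z)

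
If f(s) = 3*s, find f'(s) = 3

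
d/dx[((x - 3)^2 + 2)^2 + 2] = 4*x^3 - 36*x^2 + 116*x - 132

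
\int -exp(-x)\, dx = exp(-x) + C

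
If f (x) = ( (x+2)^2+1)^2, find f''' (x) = 24*x + 48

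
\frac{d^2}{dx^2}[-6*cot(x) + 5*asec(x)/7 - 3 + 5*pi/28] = (-84*x^5*cos(x)/sin(x)^3 + 168*x^3*cos(x)/sin(x)^3 - 10*x^2*sqrt(1 - 1/x^2) - 84*x*cos(x)/sin(x)^3 + 5*sqrt(1 - 1/x^2))/(7*x^5 - 14*x^3 + 7*x)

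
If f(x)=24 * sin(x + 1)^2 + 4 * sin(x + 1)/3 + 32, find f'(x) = 24*sin(2*x + 2) + 4*cos(x + 1)/3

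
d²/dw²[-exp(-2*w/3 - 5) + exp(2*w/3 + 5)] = (4*exp(4*w/3 + 10) - 4)*exp(-2*w/3 - 5)/9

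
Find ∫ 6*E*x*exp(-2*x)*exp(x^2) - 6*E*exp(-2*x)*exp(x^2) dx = 3*exp(x^2 - 2*x + 1) + C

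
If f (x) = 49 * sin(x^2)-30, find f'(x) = 98*x*cos(x^2)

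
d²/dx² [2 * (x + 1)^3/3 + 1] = 4*x + 4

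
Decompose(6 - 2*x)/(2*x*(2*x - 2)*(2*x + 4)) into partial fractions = 5/(24*(x + 2)) + 1/(6*(x - 1)) - 3/(8*x)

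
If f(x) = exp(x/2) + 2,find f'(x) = exp(x/2)/2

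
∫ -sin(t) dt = cos(t) + C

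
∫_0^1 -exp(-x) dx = -1 + exp(-1)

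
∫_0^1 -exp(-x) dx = -1 + exp(-1)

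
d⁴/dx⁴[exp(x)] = exp(x)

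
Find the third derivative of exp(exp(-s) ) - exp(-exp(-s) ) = (-exp(2*s) + 3*exp(s) - 3*exp(s + 2*exp(-s)) - exp(2*s + 2*exp(-s)) - exp(2*exp(-s)) - 1)*exp(-3*s - exp(-s))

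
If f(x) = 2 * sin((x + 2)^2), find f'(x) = 4*(x + 2)*cos(x^2 + 4*x + 4)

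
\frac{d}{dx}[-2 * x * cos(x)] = 2*x*sin(x) - 2*cos(x)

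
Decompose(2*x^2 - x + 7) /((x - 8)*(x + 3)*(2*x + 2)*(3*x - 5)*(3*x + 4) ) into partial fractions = -107/(840*(3*x + 4)) - 7/(912*(3*x - 5)) + 1/(110*(x + 3)) + 5/(144*(x + 1)) + 127/(105336*(x - 8))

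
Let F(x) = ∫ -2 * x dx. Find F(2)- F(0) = -4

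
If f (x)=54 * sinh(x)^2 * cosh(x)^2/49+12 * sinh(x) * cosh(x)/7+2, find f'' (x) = 216*(cosh(2*x) - 1)^2/49 + 24*sinh(2*x)/7 + 432*cosh(2*x)/49 - 324/49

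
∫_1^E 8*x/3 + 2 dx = -10/3 + 2*E*(3 + 2*E)/3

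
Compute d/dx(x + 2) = 1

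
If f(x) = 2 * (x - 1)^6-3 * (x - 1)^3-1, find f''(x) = 60*x^4 - 240*x^3 + 360*x^2 - 258*x + 78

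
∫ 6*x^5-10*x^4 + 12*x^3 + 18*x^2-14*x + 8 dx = x^6 - 2*x^5 + 3*x^4 + 6*x^3 - 7*x^2 + 8*x + C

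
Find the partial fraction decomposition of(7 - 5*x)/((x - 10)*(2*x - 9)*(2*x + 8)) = 31/(187*(2*x - 9)) + 27/(476*(x + 4)) - 43/(308*(x - 10))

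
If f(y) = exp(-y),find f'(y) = -exp(-y)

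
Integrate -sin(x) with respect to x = cos(x) + C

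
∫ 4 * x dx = 2*x^2 + C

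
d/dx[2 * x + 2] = 2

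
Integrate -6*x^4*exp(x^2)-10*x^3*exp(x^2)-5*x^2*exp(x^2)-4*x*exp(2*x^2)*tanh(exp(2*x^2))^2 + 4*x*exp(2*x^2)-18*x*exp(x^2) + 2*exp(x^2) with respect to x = -(3*x^3 + 5*x^2 - 2*x + 4)*exp(x^2) + tanh(exp(2*x^2)) + C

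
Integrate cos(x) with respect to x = sin(x) + C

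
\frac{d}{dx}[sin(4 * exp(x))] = 4*exp(x)*cos(4*exp(x))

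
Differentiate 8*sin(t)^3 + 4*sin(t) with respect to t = 10*cos(t) - 6*cos(3*t)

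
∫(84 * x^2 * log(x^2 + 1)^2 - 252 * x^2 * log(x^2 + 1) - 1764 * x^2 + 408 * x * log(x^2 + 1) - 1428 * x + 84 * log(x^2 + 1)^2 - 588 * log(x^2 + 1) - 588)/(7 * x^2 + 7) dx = -6*(14*x + 17)*(-log(x^2 + 1)^2 + 7*log(x^2 + 1) + 7)/7 + C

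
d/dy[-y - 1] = -1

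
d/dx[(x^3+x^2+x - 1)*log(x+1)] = (3*x^3*log(x + 1) + x^3 + 5*x^2*log(x + 1) + x^2 + 3*x*log(x + 1) + x + log(x + 1) - 1)/(x + 1)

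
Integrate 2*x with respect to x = x^2 + C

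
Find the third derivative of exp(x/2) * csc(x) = (-11/8 + cos(x)/(4*sin(x)) + 3/sin(x)^2 - 6*cos(x)/sin(x)^3)*exp(x/2)/sin(x)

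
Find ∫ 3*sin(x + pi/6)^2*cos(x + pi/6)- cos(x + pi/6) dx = -sin(x + pi/6)*cos(x + pi/6)^2 + C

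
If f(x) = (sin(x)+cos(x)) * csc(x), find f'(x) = -1/sin(x)^2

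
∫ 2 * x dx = x^2 + C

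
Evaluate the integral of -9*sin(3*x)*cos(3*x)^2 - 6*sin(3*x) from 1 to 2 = cos(6)^3 - cos(3)^3 + 2*cos(6) - 2*cos(3)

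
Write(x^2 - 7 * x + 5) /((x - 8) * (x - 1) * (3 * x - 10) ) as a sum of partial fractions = 65/(98*(3*x - 10)) - 1/(49*(x - 1)) + 13/(98*(x - 8))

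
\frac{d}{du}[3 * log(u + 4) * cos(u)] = 3*(-u*log(u + 4)*sin(u) - 4*log(u + 4)*sin(u) + cos(u))/(u + 4)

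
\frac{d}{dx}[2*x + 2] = 2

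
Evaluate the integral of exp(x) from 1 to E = -E + exp(E)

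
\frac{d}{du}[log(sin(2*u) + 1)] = 2*cos(2*u)/(sin(2*u) + 1)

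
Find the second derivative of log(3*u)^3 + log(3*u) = (-3*log(u)^2 - 6*log(3)*log(u) + 6*log(u) - 3*log(3)^2 - 1 + 6*log(3))/u^2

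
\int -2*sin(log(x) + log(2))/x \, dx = 2*cos(log(2*x)) + C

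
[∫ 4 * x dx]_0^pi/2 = pi^2/2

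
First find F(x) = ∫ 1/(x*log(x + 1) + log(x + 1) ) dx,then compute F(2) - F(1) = log(log(3)) - log(log(2))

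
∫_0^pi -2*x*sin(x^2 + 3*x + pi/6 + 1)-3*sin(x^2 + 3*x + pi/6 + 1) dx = -cos(pi/6 + 1 + pi^2) - cos(pi/6 + 1)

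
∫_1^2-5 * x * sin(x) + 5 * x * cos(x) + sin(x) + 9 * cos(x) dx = -9*sin(1) + 14*cos(2) - 9*cos(1) + 14*sin(2)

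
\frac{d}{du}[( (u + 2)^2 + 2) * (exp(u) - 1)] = u^2*exp(u) + 6*u*exp(u) - 2*u + 10*exp(u) - 4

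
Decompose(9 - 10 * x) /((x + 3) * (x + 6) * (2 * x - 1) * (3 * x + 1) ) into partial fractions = -333/(680*(3*x + 1)) + 32/(455*(2*x - 1)) - 23/(221*(x + 6)) + 13/(56*(x + 3))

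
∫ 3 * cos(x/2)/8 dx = 3*sin(x/2)/4 + C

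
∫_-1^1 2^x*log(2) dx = 3/2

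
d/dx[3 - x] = -1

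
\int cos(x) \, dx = sin(x) + C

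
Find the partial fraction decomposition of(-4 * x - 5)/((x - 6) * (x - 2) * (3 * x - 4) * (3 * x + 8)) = -17/(1456*(3*x + 8)) - 31/(112*(3*x - 4)) + 13/(112*(x - 2)) - 29/(1456*(x - 6))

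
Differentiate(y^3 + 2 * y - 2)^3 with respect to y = 9*y^8 + 42*y^6 - 36*y^5 + 60*y^4 - 96*y^3 + 60*y^2 - 48*y + 24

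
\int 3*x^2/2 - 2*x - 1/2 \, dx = x^3/2 - x^2 - x/2 + C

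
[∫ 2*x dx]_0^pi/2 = pi^2/4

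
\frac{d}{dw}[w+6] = 1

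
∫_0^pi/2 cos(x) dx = 1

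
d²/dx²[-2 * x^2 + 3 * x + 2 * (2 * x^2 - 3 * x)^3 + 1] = 480*x^4 - 1440*x^3 + 1296*x^2 - 324*x - 4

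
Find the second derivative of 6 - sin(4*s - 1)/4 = 4*sin(4*s - 1)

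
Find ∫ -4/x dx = -4*log(3*x) + C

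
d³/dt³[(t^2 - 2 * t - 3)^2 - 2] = 24*t - 24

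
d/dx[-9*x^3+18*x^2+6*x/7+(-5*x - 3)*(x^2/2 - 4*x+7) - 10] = -69*x^2/2 + 73*x - 155/7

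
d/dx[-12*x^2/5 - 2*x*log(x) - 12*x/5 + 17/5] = -24*x/5 - 2*log(x) - 22/5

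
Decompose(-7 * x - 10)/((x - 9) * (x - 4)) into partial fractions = 38/(5*(x - 4)) - 73/(5*(x - 9))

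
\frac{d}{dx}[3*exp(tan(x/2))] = 3*exp(tan(x/2))/(2*cos(x/2)^2)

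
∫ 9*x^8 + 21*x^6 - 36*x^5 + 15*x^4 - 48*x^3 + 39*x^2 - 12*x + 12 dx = x^9 + 3*x^7 - 6*x^6 + 3*x^5 - 12*x^4 + 13*x^3 - 6*x^2 + 12*x + C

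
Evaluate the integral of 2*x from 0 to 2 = 4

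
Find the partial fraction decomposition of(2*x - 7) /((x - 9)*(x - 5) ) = -3/(4*(x - 5)) + 11/(4*(x - 9))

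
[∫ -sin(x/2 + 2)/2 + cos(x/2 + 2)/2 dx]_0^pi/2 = sqrt(2)*(cos(2) - sin(pi/4 + 2))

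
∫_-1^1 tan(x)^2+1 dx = 2*tan(1)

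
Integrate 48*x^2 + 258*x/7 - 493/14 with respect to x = 16*x^3 + 129*x^2/7 - 493*x/14 + C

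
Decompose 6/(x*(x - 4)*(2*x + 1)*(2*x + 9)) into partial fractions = -1/(51*(2*x + 9)) + 1/(3*(2*x + 1)) + 1/(102*(x - 4)) - 1/(6*x)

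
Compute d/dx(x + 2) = 1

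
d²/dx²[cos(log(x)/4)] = (4*sin(log(x)/4) - cos(log(x)/4))/(16*x^2)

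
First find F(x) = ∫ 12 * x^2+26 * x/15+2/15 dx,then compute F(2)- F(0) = 536/15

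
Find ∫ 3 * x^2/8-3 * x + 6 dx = x^3/8 - 3*x^2/2 + 6*x + C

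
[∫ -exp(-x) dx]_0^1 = -1 + exp(-1)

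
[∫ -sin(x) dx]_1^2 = -cos(1) + cos(2)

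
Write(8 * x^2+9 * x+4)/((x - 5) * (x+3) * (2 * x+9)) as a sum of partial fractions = 502/(57*(2*x + 9)) - 49/(24*(x + 3)) + 249/(152*(x - 5))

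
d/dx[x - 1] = 1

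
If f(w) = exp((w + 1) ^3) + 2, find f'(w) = 3*w^2*exp(w^3 + 3*w^2 + 3*w + 1) + 6*w*exp(w^3 + 3*w^2 + 3*w + 1) + 3*exp(w^3 + 3*w^2 + 3*w + 1)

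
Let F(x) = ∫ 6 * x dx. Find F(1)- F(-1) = 0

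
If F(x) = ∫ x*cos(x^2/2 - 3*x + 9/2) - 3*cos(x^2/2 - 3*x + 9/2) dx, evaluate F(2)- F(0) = sin(1/2) - sin(9/2)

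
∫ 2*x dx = x^2 + C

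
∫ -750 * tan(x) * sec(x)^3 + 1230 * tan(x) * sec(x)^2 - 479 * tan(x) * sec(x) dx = (-250*sec(x)^2 + 615*sec(x) - 479)*sec(x) + C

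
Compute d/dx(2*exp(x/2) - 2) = exp(x/2)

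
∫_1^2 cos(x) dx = -sin(1) + sin(2)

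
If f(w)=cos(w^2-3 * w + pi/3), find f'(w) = (3 - 2*w)*sin(w^2 - 3*w + pi/3)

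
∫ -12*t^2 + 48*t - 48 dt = -4*t^3 + 24*t^2 - 48*t + C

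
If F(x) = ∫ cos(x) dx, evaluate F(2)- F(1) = -sin(1) + sin(2)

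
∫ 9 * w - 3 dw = 9*w^2/2 - 3*w + C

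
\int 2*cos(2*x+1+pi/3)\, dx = sin(2*x + 1 + pi/3) + C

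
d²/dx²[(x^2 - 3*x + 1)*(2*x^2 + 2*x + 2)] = 24*x^2 - 24*x - 4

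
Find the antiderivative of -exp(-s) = exp(-s) + C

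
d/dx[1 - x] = -1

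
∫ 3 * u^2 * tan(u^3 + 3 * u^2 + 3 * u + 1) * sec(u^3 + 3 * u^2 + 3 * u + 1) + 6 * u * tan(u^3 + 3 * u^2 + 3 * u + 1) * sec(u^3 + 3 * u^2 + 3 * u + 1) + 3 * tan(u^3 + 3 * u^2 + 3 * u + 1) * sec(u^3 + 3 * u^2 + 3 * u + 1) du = sec((u + 1)^3) + C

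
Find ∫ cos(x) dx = sin(x) + C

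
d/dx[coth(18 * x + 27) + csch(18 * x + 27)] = -18*(cosh(18*x + 27) + 1)/sinh(18*x + 27)^2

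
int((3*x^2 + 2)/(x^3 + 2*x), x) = log(2*x^3 + 4*x) + C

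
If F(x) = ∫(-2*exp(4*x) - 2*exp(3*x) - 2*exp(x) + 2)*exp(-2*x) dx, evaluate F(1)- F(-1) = -4*E - (E - exp(-1))^2 + 4*exp(-1) + (-E + exp(-1))^2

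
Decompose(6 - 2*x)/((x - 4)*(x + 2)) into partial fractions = -5/(3*(x + 2)) - 1/(3*(x - 4))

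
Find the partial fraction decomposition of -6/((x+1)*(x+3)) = 3/(x + 3) - 3/(x + 1)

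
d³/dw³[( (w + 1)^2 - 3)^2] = 24*w + 24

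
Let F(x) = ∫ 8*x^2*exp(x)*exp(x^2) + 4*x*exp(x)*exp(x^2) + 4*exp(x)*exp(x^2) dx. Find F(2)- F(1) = -4*exp(2) + 8*exp(6)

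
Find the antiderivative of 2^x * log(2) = 2^x + C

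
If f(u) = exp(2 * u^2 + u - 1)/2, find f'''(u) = 32*u^3*exp(2*u^2 + u - 1) + 24*u^2*exp(2*u^2 + u - 1) + 30*u*exp(2*u^2 + u - 1) + 13*exp(2*u^2 + u - 1)/2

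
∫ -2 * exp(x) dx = -2*exp(x) + C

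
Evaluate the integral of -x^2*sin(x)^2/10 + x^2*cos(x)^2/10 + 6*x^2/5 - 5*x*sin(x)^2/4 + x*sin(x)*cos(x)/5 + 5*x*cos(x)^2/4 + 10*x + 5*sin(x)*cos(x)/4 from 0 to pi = pi^2*(2*pi/5 + 5)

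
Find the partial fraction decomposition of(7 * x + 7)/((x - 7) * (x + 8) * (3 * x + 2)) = -21/(506*(3*x + 2)) - 49/(330*(x + 8)) + 56/(345*(x - 7))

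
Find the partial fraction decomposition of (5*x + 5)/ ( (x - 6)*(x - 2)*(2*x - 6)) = 15/(8*(x - 2)) - 10/(3*(x - 3)) + 35/(24*(x - 6))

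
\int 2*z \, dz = z^2 + C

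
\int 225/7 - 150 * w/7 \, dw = -75*w^2/7 + 225*w/7 + C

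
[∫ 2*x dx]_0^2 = 4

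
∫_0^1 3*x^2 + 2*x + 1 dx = 3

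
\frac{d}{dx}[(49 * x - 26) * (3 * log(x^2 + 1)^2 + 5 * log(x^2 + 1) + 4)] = (147*x^2*log(x^2 + 1)^2 + 833*x^2*log(x^2 + 1) + 686*x^2 - 312*x*log(x^2 + 1) - 260*x + 147*log(x^2 + 1)^2 + 245*log(x^2 + 1) + 196)/(x^2 + 1)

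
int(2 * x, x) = x^2 + C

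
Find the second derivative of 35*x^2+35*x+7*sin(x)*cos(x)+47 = 70 - 14*sin(2*x)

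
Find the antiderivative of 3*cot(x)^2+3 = -3*cot(x) + C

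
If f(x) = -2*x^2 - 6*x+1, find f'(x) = -4*x - 6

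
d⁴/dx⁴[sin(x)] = sin(x)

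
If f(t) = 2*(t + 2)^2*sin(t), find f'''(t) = -2*t^2*cos(t) - 12*t*sin(t) - 8*t*cos(t) - 24*sin(t) + 4*cos(t)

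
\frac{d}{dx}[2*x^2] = 4*x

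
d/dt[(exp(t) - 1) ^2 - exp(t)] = 2*exp(2*t) - 3*exp(t)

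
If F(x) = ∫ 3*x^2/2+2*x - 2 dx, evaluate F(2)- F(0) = 4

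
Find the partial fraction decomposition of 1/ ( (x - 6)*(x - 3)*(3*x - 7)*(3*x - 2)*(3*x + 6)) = -9/(4480*(3*x - 2)) + 9/(1430*(3*x - 7)) + 1/(12480*(x + 2)) - 1/(630*(x - 3)) + 1/(12672*(x - 6))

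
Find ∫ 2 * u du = u^2 + C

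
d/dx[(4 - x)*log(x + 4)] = (-x*log(x + 4) - x - 4*log(x + 4) + 4)/(x + 4)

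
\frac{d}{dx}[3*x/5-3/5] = 3/5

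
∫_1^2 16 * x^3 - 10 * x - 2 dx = 43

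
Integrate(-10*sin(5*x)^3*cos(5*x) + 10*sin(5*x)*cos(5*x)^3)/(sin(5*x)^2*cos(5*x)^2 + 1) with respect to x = log(9/8 - cos(20*x)/8) + C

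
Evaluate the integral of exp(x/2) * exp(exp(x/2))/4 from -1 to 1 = -exp(exp(-1/2))/2 + exp(exp(1/2))/2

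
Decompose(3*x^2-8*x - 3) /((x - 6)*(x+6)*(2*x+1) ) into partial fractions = -7/(143*(2*x + 1)) + 51/(44*(x + 6)) + 19/(52*(x - 6))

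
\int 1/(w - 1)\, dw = log(2 - 2*w) + C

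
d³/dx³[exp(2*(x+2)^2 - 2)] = 64*x^3*exp(2*x^2 + 8*x + 6) + 384*x^2*exp(2*x^2 + 8*x + 6) + 816*x*exp(2*x^2 + 8*x + 6) + 608*exp(2*x^2 + 8*x + 6)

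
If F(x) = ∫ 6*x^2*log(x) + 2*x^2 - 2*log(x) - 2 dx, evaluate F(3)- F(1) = 48*log(3)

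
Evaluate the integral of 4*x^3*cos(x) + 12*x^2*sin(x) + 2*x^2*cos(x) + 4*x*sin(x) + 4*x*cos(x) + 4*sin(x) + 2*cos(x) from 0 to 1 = 12*sin(1)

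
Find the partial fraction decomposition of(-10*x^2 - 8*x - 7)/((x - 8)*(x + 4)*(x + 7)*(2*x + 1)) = 44/(1547*(2*x + 1)) + 49/(65*(x + 7)) - 15/(28*(x + 4)) - 79/(340*(x - 8))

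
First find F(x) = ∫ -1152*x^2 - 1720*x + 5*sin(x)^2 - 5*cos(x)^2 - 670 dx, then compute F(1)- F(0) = -1914 - 5*sin(2)/2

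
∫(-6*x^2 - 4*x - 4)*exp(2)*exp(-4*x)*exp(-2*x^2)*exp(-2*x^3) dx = exp(-2*x^3 - 2*x^2 - 4*x + 2) + C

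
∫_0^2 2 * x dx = 4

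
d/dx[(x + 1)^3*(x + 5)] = 4*x^3 + 24*x^2 + 36*x + 16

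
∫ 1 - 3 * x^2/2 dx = -x^3/2 + x + C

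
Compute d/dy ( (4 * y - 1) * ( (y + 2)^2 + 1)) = 12*y^2 + 30*y + 16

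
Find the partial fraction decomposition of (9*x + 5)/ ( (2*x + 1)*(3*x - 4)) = 51/(11*(3*x - 4)) - 1/(11*(2*x + 1))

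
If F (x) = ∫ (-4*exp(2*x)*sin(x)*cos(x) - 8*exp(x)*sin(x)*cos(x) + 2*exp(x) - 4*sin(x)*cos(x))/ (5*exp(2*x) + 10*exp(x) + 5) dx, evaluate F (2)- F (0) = -3/5 + 2*cos(2)^2/5 + 2*exp(2)/(5*(1 + exp(2)))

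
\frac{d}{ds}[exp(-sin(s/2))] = -exp(-sin(s/2))*cos(s/2)/2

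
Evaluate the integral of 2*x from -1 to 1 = 0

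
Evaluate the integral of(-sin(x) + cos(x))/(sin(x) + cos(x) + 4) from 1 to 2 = -log(cos(1) + sin(1) + 4) + log(cos(2) + sin(2) + 4)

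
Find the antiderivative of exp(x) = exp(x) + C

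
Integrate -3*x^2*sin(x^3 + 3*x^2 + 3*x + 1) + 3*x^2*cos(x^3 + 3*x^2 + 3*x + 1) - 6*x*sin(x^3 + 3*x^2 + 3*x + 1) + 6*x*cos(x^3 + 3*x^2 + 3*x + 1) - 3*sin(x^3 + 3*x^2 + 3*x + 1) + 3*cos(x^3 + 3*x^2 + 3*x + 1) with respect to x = sin((x + 1)^3) + cos((x + 1)^3) + C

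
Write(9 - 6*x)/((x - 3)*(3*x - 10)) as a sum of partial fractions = -33/(3*x - 10) + 9/(x - 3)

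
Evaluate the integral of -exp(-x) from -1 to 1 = -E + exp(-1)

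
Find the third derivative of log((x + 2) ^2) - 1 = 4/(x^3 + 6*x^2 + 12*x + 8)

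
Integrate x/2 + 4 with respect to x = x^2/4 + 4*x + C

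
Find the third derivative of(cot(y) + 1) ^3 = -60*cot(y)^6 - 72*cot(y)^5 - 132*cot(y)^4 - 120*cot(y)^3 - 84*cot(y)^2 - 48*cot(y) - 12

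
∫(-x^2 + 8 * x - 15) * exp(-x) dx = (x - 3)^2*exp(-x) + C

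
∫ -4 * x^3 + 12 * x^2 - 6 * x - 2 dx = -x^4 + 4*x^3 - 3*x^2 - 2*x + C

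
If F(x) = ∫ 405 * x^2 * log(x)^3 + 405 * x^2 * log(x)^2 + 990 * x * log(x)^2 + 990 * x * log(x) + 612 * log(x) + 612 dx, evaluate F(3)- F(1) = -5*(-9*log(3) - 4)^2 - 240 + 36*log(3) - 5*(-9*log(3) - 4)^3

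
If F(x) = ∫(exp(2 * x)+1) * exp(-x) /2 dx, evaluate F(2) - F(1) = -E/2 - exp(-2)/2 + exp(-1)/2 + exp(2)/2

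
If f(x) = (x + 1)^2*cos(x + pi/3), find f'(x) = -x^2*sin(x + pi/3) - 2*x*sin(x + pi/3) + 2*x*cos(x + pi/3) - sin(x + pi/3) + 2*cos(x + pi/3)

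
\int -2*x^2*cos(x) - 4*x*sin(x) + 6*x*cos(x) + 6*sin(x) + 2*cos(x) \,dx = (-2*x^2 + 6*x + 2)*sin(x) + C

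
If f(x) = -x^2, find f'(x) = -2*x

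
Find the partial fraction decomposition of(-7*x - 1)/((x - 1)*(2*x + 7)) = -47/(9*(2*x + 7)) - 8/(9*(x - 1))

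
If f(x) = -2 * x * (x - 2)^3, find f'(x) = -8*x^3 + 36*x^2 - 48*x + 16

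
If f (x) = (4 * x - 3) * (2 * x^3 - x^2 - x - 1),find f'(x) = 32*x^3 - 30*x^2 - 2*x - 1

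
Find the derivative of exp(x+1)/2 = exp(x + 1)/2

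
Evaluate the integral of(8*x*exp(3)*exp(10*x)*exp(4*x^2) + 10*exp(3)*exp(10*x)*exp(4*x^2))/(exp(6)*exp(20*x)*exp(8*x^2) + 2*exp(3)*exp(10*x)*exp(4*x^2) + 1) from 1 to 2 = -exp(17)/(1 + exp(17)) + exp(39)/(1 + exp(39))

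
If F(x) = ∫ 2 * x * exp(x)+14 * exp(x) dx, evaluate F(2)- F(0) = -12 + 16*exp(2)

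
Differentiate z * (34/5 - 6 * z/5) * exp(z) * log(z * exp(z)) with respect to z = -6*z^2*(z + log(z))*exp(z)/5 - 6*z^2*exp(z)/5 + 22*z*(z + log(z))*exp(z)/5 + 28*z*exp(z)/5 + 34*(z + log(z))*exp(z)/5 + 34*exp(z)/5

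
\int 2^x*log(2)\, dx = 2^x + C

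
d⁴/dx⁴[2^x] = 2^x*log(2)^4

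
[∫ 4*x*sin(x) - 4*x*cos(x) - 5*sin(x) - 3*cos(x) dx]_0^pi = -2 + 4*pi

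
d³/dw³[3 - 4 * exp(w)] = -4*exp(w)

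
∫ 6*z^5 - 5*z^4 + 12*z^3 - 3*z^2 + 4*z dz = z^6 - z^5 + 3*z^4 - z^3 + 2*z^2 + C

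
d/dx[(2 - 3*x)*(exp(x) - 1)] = -3*x*exp(x) - exp(x) + 3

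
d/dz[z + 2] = 1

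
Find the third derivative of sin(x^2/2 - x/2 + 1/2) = -x^3*cos((x^2 - x + 1)/2) + 3*x^2*cos((x^2 - x + 1)/2)/2 - 3*x*sin((x^2 - x + 1)/2) - 3*x*cos((x^2 - x + 1)/2)/4 + 3*sin((x^2 - x + 1)/2)/2 + cos((x^2 - x + 1)/2)/8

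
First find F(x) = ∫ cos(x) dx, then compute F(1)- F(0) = sin(1)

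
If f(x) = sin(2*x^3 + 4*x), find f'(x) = 6*x^2*cos(2*x^3 + 4*x) + 4*cos(2*x^3 + 4*x)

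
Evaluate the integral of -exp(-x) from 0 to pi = -1 + exp(-pi)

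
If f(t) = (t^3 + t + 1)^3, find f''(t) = 72*t^7 + 126*t^5 + 90*t^4 + 60*t^3 + 72*t^2 + 24*t + 6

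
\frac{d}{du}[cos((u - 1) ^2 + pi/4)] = -2*u*sin(u^2 - 2*u + pi/4 + 1) + 2*sin(u^2 - 2*u + pi/4 + 1)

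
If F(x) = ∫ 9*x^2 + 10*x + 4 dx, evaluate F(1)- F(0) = 12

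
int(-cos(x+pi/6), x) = -sin(x + pi/6) + C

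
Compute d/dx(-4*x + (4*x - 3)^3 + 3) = 192*x^2 - 288*x + 104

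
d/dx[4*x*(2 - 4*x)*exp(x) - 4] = -16*x^2*exp(x) - 24*x*exp(x) + 8*exp(x)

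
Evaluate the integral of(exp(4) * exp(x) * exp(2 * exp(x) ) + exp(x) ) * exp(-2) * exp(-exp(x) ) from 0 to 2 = -exp(3) - exp(-exp(2) - 2) + exp(-3) + exp(2 + exp(2))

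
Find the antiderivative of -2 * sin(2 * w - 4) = cos(2*w - 4) + C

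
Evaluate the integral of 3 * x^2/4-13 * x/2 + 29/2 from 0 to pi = -(-2 + pi/2)^2 + 2*(-2 + pi/2)^3 + pi/2 + 20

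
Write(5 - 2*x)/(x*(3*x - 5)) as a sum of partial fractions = 1/(3*x - 5) - 1/x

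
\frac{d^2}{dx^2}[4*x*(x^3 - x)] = 48*x^2 - 8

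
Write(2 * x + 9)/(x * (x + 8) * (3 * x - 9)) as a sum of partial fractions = -7/(264*(x + 8)) + 5/(33*(x - 3)) - 1/(8*x)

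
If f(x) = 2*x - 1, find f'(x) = 2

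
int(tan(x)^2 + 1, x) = tan(x) + C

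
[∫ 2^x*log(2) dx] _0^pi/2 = -1 + 2^(pi/2)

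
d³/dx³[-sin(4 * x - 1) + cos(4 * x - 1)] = 64*sin(4*x - 1) + 64*cos(4*x - 1)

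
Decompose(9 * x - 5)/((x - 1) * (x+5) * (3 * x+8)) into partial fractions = 261/(77*(3*x + 8)) - 25/(21*(x + 5)) + 2/(33*(x - 1))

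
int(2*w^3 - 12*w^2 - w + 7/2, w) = w^4/2 - 4*w^3 - w^2/2 + 7*w/2 + C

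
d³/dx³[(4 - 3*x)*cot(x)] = 18*x*cot(x)^4 + 24*x*cot(x)^2 + 6*x - 24*cot(x)^4 - 18*cot(x)^3 - 32*cot(x)^2 - 18*cot(x) - 8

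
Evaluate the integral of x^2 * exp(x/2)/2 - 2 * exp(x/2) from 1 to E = -exp(1/2) + (-2 + E)^2*exp(E/2)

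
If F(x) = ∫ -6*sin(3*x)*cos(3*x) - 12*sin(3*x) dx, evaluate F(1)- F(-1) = 0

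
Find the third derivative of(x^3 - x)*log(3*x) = (6*x^2*log(x) + 6*x^2*log(3) + 11*x^2 + 1)/x^2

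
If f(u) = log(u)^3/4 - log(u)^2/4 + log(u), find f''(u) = (-3*log(u)^2 + 8*log(u) - 6)/(4*u^2)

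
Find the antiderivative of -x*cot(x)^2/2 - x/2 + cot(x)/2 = x*cot(x)/2 + C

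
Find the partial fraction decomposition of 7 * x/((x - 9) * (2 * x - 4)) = -1/(x - 2) + 9/(2*(x - 9))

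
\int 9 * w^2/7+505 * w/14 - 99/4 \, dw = 3*w^3/7 + 505*w^2/28 - 99*w/4 + C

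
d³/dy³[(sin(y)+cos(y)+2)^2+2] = -8*cos(2*y) - 4*sqrt(2)*cos(y + pi/4)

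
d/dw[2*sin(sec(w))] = 2*cos(sec(w))*tan(w)*sec(w)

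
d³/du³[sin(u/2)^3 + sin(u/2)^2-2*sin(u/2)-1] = -sin(u)/2 + 5*cos(u/2)/32 + 27*cos(3*u/2)/32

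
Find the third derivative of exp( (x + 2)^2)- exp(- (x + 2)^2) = (8*x^3*exp(2*x^2 + 8*x + 8) + 8*x^3 + 48*x^2*exp(2*x^2 + 8*x + 8) + 48*x^2 + 108*x*exp(2*x^2 + 8*x + 8) + 84*x + 88*exp(2*x^2 + 8*x + 8) + 40)*exp(-x^2 - 4*x - 4)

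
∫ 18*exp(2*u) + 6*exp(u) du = (3*exp(u) + 1)^2 + C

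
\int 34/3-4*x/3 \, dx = -2*x^2/3 + 34*x/3 + C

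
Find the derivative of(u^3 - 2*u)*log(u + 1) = (3*u^3*log(u + 1) + u^3 + 3*u^2*log(u + 1) - 2*u*log(u + 1) - 2*u - 2*log(u + 1))/(u + 1)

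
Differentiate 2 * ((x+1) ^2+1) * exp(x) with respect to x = 2*x^2*exp(x) + 8*x*exp(x) + 8*exp(x)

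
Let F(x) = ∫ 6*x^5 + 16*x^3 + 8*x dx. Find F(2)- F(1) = 135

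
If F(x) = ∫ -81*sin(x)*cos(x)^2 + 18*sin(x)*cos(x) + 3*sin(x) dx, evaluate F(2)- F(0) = -15 + 27*cos(2)^3 - 9*cos(2)^2 - 3*cos(2)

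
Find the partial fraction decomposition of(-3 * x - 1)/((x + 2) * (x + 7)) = -4/(x + 7) + 1/(x + 2)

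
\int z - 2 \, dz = z^2/2 - 2*z + C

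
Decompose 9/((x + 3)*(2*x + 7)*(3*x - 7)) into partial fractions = 81/(560*(3*x - 7)) + 36/(35*(2*x + 7)) - 9/(16*(x + 3))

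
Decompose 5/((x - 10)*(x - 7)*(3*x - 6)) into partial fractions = 1/(24*(x - 2)) - 1/(9*(x - 7)) + 5/(72*(x - 10))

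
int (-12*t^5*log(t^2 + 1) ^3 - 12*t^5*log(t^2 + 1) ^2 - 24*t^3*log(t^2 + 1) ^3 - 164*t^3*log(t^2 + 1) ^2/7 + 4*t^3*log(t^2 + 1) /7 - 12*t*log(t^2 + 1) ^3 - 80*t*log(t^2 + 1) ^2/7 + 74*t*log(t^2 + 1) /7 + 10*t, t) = (t^2 + 1)*(-14*(t^2 + 1)^2*log(t^2 + 1)^2 + (t^2 + 1)*log(t^2 + 1) + 35)*log(t^2 + 1)/7 + C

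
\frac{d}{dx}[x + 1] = 1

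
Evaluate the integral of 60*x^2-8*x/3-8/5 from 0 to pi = -4*pi^2/3 - 8*pi/5 + 20*pi^3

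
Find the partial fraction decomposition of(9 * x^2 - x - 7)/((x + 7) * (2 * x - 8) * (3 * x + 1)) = 51/(520*(3*x + 1)) + 441/(440*(x + 7)) + 133/(286*(x - 4))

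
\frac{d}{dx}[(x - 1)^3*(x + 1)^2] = 5*x^4 - 4*x^3 - 6*x^2 + 4*x + 1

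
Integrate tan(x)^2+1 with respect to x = tan(x) + C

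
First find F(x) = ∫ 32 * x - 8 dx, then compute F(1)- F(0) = 8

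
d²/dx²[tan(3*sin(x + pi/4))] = -3*sin(x + pi/4)*tan(3*sin(x + pi/4))^2 - 3*sin(x + pi/4) + 18*cos(x + pi/4)^2*tan(3*sin(x + pi/4))^3 + 18*cos(x + pi/4)^2*tan(3*sin(x + pi/4))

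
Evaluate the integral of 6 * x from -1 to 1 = 0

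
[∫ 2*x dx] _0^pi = pi^2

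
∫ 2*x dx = x^2 + C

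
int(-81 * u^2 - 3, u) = -27*u^3 - 3*u + C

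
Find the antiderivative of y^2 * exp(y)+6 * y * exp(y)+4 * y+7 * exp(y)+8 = ((y + 2)^2 - 1)*(exp(y) + 2) + C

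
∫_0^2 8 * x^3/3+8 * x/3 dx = 16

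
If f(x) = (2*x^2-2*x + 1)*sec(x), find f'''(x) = (-2*x^2*sin(x)/cos(x) + 12*x^2*sin(x)/cos(x)^3 + 2*x*sin(x)/cos(x) - 12*x*sin(x)/cos(x)^3 - 12*x + 24*x/cos(x)^2 + 11*sin(x)/cos(x) + 6*sin(x)/cos(x)^3 + 6 - 12/cos(x)^2)/cos(x)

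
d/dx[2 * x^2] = 4*x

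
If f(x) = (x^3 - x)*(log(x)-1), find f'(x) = 3*x^2*log(x) - 2*x^2 - log(x)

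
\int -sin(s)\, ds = cos(s) + C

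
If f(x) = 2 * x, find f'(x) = 2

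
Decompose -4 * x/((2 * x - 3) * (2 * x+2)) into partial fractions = -6/(5*(2*x - 3)) - 2/(5*(x + 1))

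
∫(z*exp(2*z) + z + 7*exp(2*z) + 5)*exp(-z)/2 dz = (z + 6)*sinh(z) + C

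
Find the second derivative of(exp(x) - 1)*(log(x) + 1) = (x^2*exp(x)*log(x) + x^2*exp(x) + 2*x*exp(x) - exp(x) + 1)/x^2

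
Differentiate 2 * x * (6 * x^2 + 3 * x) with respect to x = 36*x^2 + 12*x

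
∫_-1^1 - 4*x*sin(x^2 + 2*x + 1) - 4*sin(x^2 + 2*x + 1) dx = -2 + 2*cos(4)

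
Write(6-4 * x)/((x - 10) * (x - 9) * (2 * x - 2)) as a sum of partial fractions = 1/(72*(x - 1)) + 15/(8*(x - 9)) - 17/(9*(x - 10))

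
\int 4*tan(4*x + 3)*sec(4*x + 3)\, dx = sec(4*x + 3) + C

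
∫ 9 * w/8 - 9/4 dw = 9*w^2/16 - 9*w/4 + C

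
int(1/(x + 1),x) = log(5*x + 5) + C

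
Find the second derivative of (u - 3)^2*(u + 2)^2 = 12*u^2 - 12*u - 22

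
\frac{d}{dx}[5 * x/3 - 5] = 5/3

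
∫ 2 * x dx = x^2 + C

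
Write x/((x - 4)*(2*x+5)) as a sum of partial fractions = 5/(13*(2*x + 5)) + 4/(13*(x - 4))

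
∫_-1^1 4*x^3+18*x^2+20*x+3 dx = 18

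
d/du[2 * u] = 2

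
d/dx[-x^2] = -2*x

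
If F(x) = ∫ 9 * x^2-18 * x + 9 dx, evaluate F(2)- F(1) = 3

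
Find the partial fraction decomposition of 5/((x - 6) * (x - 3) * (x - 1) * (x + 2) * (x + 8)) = 5/(8316*(x + 8)) - 1/(144*(x + 2)) + 1/(54*(x - 1)) - 1/(66*(x - 3)) + 1/(336*(x - 6))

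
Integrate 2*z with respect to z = z^2 + C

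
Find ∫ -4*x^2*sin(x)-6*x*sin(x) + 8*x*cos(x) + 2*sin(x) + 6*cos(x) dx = (4*x^2 + 6*x - 2)*cos(x) + C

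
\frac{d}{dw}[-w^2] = -2*w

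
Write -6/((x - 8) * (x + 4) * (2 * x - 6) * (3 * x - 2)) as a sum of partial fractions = -81/(2156*(3*x - 2)) + 1/(392*(x + 4)) + 3/(245*(x - 3)) - 1/(440*(x - 8))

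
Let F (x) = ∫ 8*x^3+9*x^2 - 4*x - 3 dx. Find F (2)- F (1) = 42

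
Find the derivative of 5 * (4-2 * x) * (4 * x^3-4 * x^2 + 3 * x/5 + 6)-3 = -160*x^3 + 360*x^2 - 172*x - 48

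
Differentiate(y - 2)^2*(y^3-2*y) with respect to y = 5*y^4 - 16*y^3 + 6*y^2 + 16*y - 8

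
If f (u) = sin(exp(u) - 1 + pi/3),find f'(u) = exp(u)*cos(exp(u) - 1 + pi/3)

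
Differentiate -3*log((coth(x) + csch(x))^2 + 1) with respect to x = 6*(sinh(x) + 2/tanh(x) + 2/sinh(x))/(2*cosh(x) + cosh(2*x) + 1)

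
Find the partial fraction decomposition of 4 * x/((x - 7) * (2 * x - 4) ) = -4/(5*(x - 2)) + 14/(5*(x - 7))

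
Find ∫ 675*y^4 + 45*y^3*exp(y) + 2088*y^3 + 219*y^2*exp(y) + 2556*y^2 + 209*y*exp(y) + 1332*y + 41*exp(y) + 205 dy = -y*(6*y - 45*(y + 1)^2 + 4)*(3*y^2 + 6*y + exp(y) + 5) + C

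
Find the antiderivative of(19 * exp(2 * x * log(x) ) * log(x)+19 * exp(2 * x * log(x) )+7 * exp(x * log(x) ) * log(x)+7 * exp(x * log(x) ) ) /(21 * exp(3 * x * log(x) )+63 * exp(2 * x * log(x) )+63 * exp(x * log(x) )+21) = (-92*exp(2*x*log(x)) - 203*exp(x*log(x)) - 105)/(21*(exp(2*x*log(x)) + 2*exp(x*log(x)) + 1)) + C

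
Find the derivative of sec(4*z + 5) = 4*tan(4*z + 5)*sec(4*z + 5)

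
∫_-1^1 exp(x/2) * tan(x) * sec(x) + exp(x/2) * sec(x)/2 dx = (-exp(-1/2) + exp(1/2))/cos(1)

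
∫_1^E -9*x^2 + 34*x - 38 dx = (5 - 3*E)*((-2 + E)^2 + 2) - 6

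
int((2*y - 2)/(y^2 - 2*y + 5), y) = log((y - 1)^2 + 4) + C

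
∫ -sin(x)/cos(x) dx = log(cos(x)/2) + C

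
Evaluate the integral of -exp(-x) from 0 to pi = -1 + exp(-pi)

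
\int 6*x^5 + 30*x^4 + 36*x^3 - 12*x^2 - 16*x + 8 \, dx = x^6 + 6*x^5 + 9*x^4 - 4*x^3 - 8*x^2 + 8*x + C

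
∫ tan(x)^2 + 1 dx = tan(x) + C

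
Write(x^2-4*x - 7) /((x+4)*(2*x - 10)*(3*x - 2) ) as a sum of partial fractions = 83/(364*(3*x - 2)) + 25/(252*(x + 4)) - 1/(117*(x - 5))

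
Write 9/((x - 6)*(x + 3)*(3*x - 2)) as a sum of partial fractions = -81/(176*(3*x - 2)) + 1/(11*(x + 3)) + 1/(16*(x - 6))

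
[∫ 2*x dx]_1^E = -1 + exp(2)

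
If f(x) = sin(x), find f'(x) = cos(x)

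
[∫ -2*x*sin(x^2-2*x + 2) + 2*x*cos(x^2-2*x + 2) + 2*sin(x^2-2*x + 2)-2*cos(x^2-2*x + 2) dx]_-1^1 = -cos(5) + cos(1) + sin(1) - sin(5)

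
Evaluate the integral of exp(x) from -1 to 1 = E - exp(-1)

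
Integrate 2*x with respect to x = x^2 + C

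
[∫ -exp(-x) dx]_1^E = -exp(-1) + exp(-E)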